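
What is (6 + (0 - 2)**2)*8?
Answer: 80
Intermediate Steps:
(6 + (0 - 2)**2)*8 = (6 + (-2)**2)*8 = (6 + 4)*8 = 10*8 = 80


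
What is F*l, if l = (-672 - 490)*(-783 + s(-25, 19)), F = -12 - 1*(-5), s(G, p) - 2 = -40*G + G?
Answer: 1577996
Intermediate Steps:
s(G, p) = 2 - 39*G (s(G, p) = 2 + (-40*G + G) = 2 - 39*G)
F = -7 (F = -12 + 5 = -7)
l = -225428 (l = (-672 - 490)*(-783 + (2 - 39*(-25))) = -1162*(-783 + (2 + 975)) = -1162*(-783 + 977) = -1162*194 = -225428)
F*l = -7*(-225428) = 1577996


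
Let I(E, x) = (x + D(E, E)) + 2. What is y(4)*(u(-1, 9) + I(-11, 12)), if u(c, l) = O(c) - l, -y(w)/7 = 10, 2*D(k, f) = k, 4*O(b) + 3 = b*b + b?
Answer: 175/2 ≈ 87.500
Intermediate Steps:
O(b) = -3/4 + b/4 + b**2/4 (O(b) = -3/4 + (b*b + b)/4 = -3/4 + (b**2 + b)/4 = -3/4 + (b + b**2)/4 = -3/4 + (b/4 + b**2/4) = -3/4 + b/4 + b**2/4)
D(k, f) = k/2
I(E, x) = 2 + x + E/2 (I(E, x) = (x + E/2) + 2 = 2 + x + E/2)
y(w) = -70 (y(w) = -7*10 = -70)
u(c, l) = -3/4 - l + c/4 + c**2/4 (u(c, l) = (-3/4 + c/4 + c**2/4) - l = -3/4 - l + c/4 + c**2/4)
y(4)*(u(-1, 9) + I(-11, 12)) = -70*((-3/4 - 1*9 + (1/4)*(-1) + (1/4)*(-1)**2) + (2 + 12 + (1/2)*(-11))) = -70*((-3/4 - 9 - 1/4 + (1/4)*1) + (2 + 12 - 11/2)) = -70*((-3/4 - 9 - 1/4 + 1/4) + 17/2) = -70*(-39/4 + 17/2) = -70*(-5/4) = 175/2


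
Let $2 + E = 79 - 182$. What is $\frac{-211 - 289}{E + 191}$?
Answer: $- \frac{250}{43} \approx -5.8139$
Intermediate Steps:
$E = -105$ ($E = -2 + \left(79 - 182\right) = -2 - 103 = -105$)
$\frac{-211 - 289}{E + 191} = \frac{-211 - 289}{-105 + 191} = \frac{-211 - 289}{86} = \left(-500\right) \frac{1}{86} = - \frac{250}{43}$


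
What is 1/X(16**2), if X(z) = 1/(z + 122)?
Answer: 378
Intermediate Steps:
X(z) = 1/(122 + z)
1/X(16**2) = 1/(1/(122 + 16**2)) = 1/(1/(122 + 256)) = 1/(1/378) = 378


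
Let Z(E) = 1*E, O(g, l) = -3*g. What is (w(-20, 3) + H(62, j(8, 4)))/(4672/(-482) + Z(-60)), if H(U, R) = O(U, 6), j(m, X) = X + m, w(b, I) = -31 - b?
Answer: 47477/16796 ≈ 2.8267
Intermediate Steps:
Z(E) = E
H(U, R) = -3*U
(w(-20, 3) + H(62, j(8, 4)))/(4672/(-482) + Z(-60)) = ((-31 - 1*(-20)) - 3*62)/(4672/(-482) - 60) = ((-31 + 20) - 186)/(4672*(-1/482) - 60) = (-11 - 186)/(-2336/241 - 60) = -197/(-16796/241) = -197*(-241/16796) = 47477/16796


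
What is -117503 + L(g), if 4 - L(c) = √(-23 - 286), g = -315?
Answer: -117499 - I*√309 ≈ -1.175e+5 - 17.578*I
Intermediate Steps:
L(c) = 4 - I*√309 (L(c) = 4 - √(-23 - 286) = 4 - √(-309) = 4 - I*√309)
-117503 + L(g) = -117503 + (4 - I*√309) = -117499 - I*√309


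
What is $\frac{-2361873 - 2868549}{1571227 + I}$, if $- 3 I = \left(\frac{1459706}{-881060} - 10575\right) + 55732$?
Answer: $- \frac{256017533740}{76171318799} \approx -3.3611$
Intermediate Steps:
$I = - \frac{6630761119}{440530}$ ($I = - \frac{\left(\frac{1459706}{-881060} - 10575\right) + 55732}{3} = - \frac{\left(1459706 \left(- \frac{1}{881060}\right) - 10575\right) + 55732}{3} = - \frac{\left(- \frac{729853}{440530} - 10575\right) + 55732}{3} = - \frac{- \frac{4659334603}{440530} + 55732}{3} = \left(- \frac{1}{3}\right) \frac{19892283357}{440530} = - \frac{6630761119}{440530} \approx -15052.0$)
$\frac{-2361873 - 2868549}{1571227 + I} = \frac{-2361873 - 2868549}{1571227 - \frac{6630761119}{440530}} = - \frac{5230422}{\frac{685541869191}{440530}} = \left(-5230422\right) \frac{440530}{685541869191} = - \frac{256017533740}{76171318799}$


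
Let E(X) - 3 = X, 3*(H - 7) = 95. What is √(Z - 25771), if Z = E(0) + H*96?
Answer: 2*I*√5514 ≈ 148.51*I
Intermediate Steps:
H = 116/3 (H = 7 + (⅓)*95 = 7 + 95/3 = 116/3 ≈ 38.667)
E(X) = 3 + X
Z = 3715 (Z = (3 + 0) + (116/3)*96 = 3 + 3712 = 3715)
√(Z - 25771) = √(3715 - 25771) = √(-22056) = 2*I*√5514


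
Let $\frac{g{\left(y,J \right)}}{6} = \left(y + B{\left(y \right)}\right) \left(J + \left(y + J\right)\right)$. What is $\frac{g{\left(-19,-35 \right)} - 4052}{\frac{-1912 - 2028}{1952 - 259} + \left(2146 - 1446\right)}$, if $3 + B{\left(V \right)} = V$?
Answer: $\frac{15103253}{590580} \approx 25.574$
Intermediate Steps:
$B{\left(V \right)} = -3 + V$
$g{\left(y,J \right)} = 6 \left(-3 + 2 y\right) \left(y + 2 J\right)$ ($g{\left(y,J \right)} = 6 \left(y + \left(-3 + y\right)\right) \left(J + \left(y + J\right)\right) = 6 \left(-3 + 2 y\right) \left(J + \left(J + y\right)\right) = 6 \left(-3 + 2 y\right) \left(y + 2 J\right)$)
$\frac{g{\left(-19,-35 \right)} - 4052}{\frac{-1912 - 2028}{1952 - 259} + \left(2146 - 1446\right)} = \frac{\left(\left(-36\right) \left(-35\right) - -342 + 12 \left(-19\right)^{2} + 24 \left(-35\right) \left(-19\right)\right) - 4052}{\frac{-1912 - 2028}{1952 - 259} + \left(2146 - 1446\right)} = \frac{\left(1260 + 342 + 12 \cdot 361 + 15960\right) - 4052}{- \frac{3940}{1693} + 700} = \frac{\left(1260 + 342 + 4332 + 15960\right) - 4052}{\left(-3940\right) \frac{1}{1693} + 700} = \frac{21894 - 4052}{- \frac{3940}{1693} + 700} = \frac{17842}{\frac{1181160}{1693}} = 17842 \cdot \frac{1693}{1181160} = \frac{15103253}{590580}$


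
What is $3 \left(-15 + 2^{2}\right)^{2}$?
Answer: $363$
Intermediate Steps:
$3 \left(-15 + 2^{2}\right)^{2} = 3 \left(-15 + 4\right)^{2} = 3 \left(-11\right)^{2} = 3 \cdot 121 = 363$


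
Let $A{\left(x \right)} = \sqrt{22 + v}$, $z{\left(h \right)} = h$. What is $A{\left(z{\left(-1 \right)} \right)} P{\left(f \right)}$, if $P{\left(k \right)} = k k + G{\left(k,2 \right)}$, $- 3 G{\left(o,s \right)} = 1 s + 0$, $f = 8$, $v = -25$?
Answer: $\frac{190 i \sqrt{3}}{3} \approx 109.7 i$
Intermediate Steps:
$G{\left(o,s \right)} = - \frac{s}{3}$ ($G{\left(o,s \right)} = - \frac{1 s + 0}{3} = - \frac{s + 0}{3} = - \frac{s}{3}$)
$A{\left(x \right)} = i \sqrt{3}$ ($A{\left(x \right)} = \sqrt{22 - 25} = \sqrt{-3} = i \sqrt{3}$)
$P{\left(k \right)} = - \frac{2}{3} + k^{2}$ ($P{\left(k \right)} = k k - \frac{2}{3} = k^{2} - \frac{2}{3} = - \frac{2}{3} + k^{2}$)
$A{\left(z{\left(-1 \right)} \right)} P{\left(f \right)} = i \sqrt{3} \left(- \frac{2}{3} + 8^{2}\right) = i \sqrt{3} \left(- \frac{2}{3} + 64\right) = i \sqrt{3} \cdot \frac{190}{3} = \frac{190 i \sqrt{3}}{3}$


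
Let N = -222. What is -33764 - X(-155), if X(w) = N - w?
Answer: -33697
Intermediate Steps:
X(w) = -222 - w
-33764 - X(-155) = -33764 - (-222 - 1*(-155)) = -33764 - (-222 + 155) = -33764 - 1*(-67) = -33764 + 67 = -33697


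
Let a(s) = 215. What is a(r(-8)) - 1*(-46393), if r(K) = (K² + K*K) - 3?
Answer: 46608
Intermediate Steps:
r(K) = -3 + 2*K² (r(K) = (K² + K²) - 3 = 2*K² - 3 = -3 + 2*K²)
a(r(-8)) - 1*(-46393) = 215 - 1*(-46393) = 215 + 46393 = 46608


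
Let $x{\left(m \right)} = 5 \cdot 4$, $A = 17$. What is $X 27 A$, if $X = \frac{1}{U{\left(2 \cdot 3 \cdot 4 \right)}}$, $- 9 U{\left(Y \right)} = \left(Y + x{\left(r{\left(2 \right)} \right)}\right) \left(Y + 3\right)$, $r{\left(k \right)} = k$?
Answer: $- \frac{153}{44} \approx -3.4773$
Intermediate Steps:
$x{\left(m \right)} = 20$
$U{\left(Y \right)} = - \frac{\left(3 + Y\right) \left(20 + Y\right)}{9}$ ($U{\left(Y \right)} = - \frac{\left(Y + 20\right) \left(Y + 3\right)}{9} = - \frac{\left(20 + Y\right) \left(3 + Y\right)}{9} = - \frac{\left(3 + Y\right) \left(20 + Y\right)}{9}$)
$X = - \frac{1}{132}$ ($X = \frac{1}{- \frac{20}{3} - \frac{23 \cdot 2 \cdot 3 \cdot 4}{9} - \frac{\left(2 \cdot 3 \cdot 4\right)^{2}}{9}} = \frac{1}{- \frac{20}{3} - \frac{23 \cdot 6 \cdot 4}{9} - \frac{\left(6 \cdot 4\right)^{2}}{9}} = \frac{1}{- \frac{20}{3} - \frac{184}{3} - \frac{24^{2}}{9}} = \frac{1}{- \frac{20}{3} - \frac{184}{3} - 64} = \frac{1}{-132} = - \frac{1}{132} \approx -0.0075758$)
$X 27 A = \left(- \frac{1}{132}\right) 27 \cdot 17 = \left(- \frac{9}{44}\right) 17 = - \frac{153}{44}$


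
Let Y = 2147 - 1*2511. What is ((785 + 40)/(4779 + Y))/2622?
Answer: 55/771742 ≈ 7.1267e-5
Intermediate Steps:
Y = -364 (Y = 2147 - 2511 = -364)
((785 + 40)/(4779 + Y))/2622 = ((785 + 40)/(4779 - 364))/2622 = (825/4415)*(1/2622) = (825*(1/4415))*(1/2622) = (165/883)*(1/2622) = 55/771742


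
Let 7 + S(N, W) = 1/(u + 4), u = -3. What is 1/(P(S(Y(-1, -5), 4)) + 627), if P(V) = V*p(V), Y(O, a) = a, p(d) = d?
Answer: 1/663 ≈ 0.0015083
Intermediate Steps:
S(N, W) = -6 (S(N, W) = -7 + 1/(-3 + 4) = -7 + 1/1 = -7 + 1 = -6)
P(V) = V² (P(V) = V*V = V²)
1/(P(S(Y(-1, -5), 4)) + 627) = 1/((-6)² + 627) = 1/(36 + 627) = 1/663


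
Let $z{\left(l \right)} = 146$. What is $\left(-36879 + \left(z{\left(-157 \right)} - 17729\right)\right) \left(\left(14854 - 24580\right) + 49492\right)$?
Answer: $-2165735892$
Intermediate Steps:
$\left(-36879 + \left(z{\left(-157 \right)} - 17729\right)\right) \left(\left(14854 - 24580\right) + 49492\right) = \left(-36879 + \left(146 - 17729\right)\right) \left(\left(14854 - 24580\right) + 49492\right) = \left(-36879 - 17583\right) \left(-9726 + 49492\right) = \left(-54462\right) 39766 = -2165735892$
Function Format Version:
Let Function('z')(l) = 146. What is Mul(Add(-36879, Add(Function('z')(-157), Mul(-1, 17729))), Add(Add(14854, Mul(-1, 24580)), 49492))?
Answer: -2165735892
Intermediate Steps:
Mul(Add(-36879, Add(Function('z')(-157), Mul(-1, 17729))), Add(Add(14854, Mul(-1, 24580)), 49492)) = Mul(Add(-36879, Add(146, Mul(-1, 17729))), Add(Add(14854, Mul(-1, 24580)), 49492)) = Mul(Add(-36879, Add(146, -17729)), Add(Add(14854, -24580), 49492)) = Mul(Add(-36879, -17583), Add(-9726, 49492)) = Mul(-54462, 39766) = -2165735892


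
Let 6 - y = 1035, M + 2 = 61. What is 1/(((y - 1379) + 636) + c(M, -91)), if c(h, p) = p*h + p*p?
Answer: 1/1140 ≈ 0.00087719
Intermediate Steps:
M = 59 (M = -2 + 61 = 59)
c(h, p) = p² + h*p (c(h, p) = h*p + p² = p² + h*p)
y = -1029 (y = 6 - 1*1035 = 6 - 1035 = -1029)
1/(((y - 1379) + 636) + c(M, -91)) = 1/(((-1029 - 1379) + 636) - 91*(59 - 91)) = 1/((-2408 + 636) - 91*(-32)) = 1/(-1772 + 2912) = 1/1140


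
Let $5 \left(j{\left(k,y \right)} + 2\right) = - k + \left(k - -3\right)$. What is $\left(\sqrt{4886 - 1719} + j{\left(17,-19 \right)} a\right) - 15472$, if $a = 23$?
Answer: $- \frac{77521}{5} + \sqrt{3167} \approx -15448.0$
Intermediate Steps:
$j{\left(k,y \right)} = - \frac{7}{5}$ ($j{\left(k,y \right)} = -2 + \frac{- k + \left(k - -3\right)}{5} = -2 + \frac{- k + \left(k + 3\right)}{5} = -2 + \frac{- k + \left(3 + k\right)}{5} = -2 + \frac{1}{5} \cdot 3 = -2 + \frac{3}{5} = - \frac{7}{5}$)
$\left(\sqrt{4886 - 1719} + j{\left(17,-19 \right)} a\right) - 15472 = \left(\sqrt{4886 - 1719} - \frac{161}{5}\right) - 15472 = \left(\sqrt{3167} - \frac{161}{5}\right) - 15472 = \left(- \frac{161}{5} + \sqrt{3167}\right) - 15472 = - \frac{77521}{5} + \sqrt{3167}$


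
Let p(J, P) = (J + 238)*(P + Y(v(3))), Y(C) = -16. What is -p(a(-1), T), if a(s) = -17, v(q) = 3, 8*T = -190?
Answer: 35139/4 ≈ 8784.8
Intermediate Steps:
T = -95/4 (T = (1/8)*(-190) = -95/4 ≈ -23.750)
p(J, P) = (-16 + P)*(238 + J) (p(J, P) = (J + 238)*(P - 16) = (238 + J)*(-16 + P) = (-16 + P)*(238 + J))
-p(a(-1), T) = -(-3808 - 16*(-17) + 238*(-95/4) - 17*(-95/4)) = -(-3808 + 272 - 11305/2 + 1615/4) = -1*(-35139/4) = 35139/4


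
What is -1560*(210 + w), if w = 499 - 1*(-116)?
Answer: -1287000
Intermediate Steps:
w = 615 (w = 499 + 116 = 615)
-1560*(210 + w) = -1560*(210 + 615) = -1560*825 = -1287000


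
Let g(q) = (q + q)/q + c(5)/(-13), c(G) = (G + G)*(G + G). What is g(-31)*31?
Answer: -2294/13 ≈ -176.46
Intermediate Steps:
c(G) = 4*G**2 (c(G) = (2*G)*(2*G) = 4*G**2)
g(q) = -74/13 (g(q) = (q + q)/q + (4*5**2)/(-13) = (2*q)/q + (4*25)*(-1/13) = 2 + 100*(-1/13) = 2 - 100/13 = -74/13)
g(-31)*31 = -74/13*31 = -2294/13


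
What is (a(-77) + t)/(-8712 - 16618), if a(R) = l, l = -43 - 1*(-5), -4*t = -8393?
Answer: -8241/101320 ≈ -0.081336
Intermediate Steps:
t = 8393/4 (t = -1/4*(-8393) = 8393/4 ≈ 2098.3)
l = -38 (l = -43 + 5 = -38)
a(R) = -38
(a(-77) + t)/(-8712 - 16618) = (-38 + 8393/4)/(-8712 - 16618) = (8241/4)/(-25330) = (8241/4)*(-1/25330) = -8241/101320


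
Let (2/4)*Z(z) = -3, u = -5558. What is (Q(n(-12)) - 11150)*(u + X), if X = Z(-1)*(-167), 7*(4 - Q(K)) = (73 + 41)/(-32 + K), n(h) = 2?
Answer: 1777254596/35 ≈ 5.0779e+7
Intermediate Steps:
Z(z) = -6 (Z(z) = 2*(-3) = -6)
Q(K) = 4 - 114/(7*(-32 + K)) (Q(K) = 4 - (73 + 41)/(7*(-32 + K)) = 4 - 114/(7*(-32 + K)))
X = 1002 (X = -6*(-167) = 1002)
(Q(n(-12)) - 11150)*(u + X) = (2*(-505 + 14*2)/(7*(-32 + 2)) - 11150)*(-5558 + 1002) = ((2/7)*(-505 + 28)/(-30) - 11150)*(-4556) = ((2/7)*(-1/30)*(-477) - 11150)*(-4556) = (159/35 - 11150)*(-4556) = -390091/35*(-4556) = 1777254596/35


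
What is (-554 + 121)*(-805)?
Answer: 348565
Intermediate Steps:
(-554 + 121)*(-805) = -433*(-805) = 348565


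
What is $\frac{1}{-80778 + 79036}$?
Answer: $- \frac{1}{1742} \approx -0.00057405$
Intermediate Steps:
$\frac{1}{-80778 + 79036} = \frac{1}{-1742} = - \frac{1}{1742}$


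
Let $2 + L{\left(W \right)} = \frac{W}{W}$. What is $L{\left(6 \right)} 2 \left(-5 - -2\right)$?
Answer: $6$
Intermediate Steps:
$L{\left(W \right)} = -1$ ($L{\left(W \right)} = -2 + \frac{W}{W} = -2 + 1 = -1$)
$L{\left(6 \right)} 2 \left(-5 - -2\right) = \left(-1\right) 2 \left(-5 - -2\right) = - 2 \left(-5 + 2\right) = \left(-2\right) \left(-3\right) = 6$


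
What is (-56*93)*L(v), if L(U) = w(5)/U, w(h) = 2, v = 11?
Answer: -10416/11 ≈ -946.91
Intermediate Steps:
L(U) = 2/U
(-56*93)*L(v) = (-56*93)*(2/11) = -10416/11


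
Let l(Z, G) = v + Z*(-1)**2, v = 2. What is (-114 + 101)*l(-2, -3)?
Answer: 0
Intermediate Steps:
l(Z, G) = 2 + Z (l(Z, G) = 2 + Z*(-1)**2 = 2 + Z*1 = 2 + Z)
(-114 + 101)*l(-2, -3) = (-114 + 101)*(2 - 2) = -13*0 = 0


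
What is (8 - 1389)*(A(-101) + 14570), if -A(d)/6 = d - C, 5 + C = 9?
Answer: -20991200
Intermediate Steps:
C = 4 (C = -5 + 9 = 4)
A(d) = 24 - 6*d (A(d) = -6*(d - 1*4) = -6*(d - 4) = -6*(-4 + d) = 24 - 6*d)
(8 - 1389)*(A(-101) + 14570) = (8 - 1389)*((24 - 6*(-101)) + 14570) = -1381*((24 + 606) + 14570) = -1381*(630 + 14570) = -1381*15200 = -20991200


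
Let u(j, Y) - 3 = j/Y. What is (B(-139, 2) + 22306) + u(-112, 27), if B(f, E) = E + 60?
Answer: 603905/27 ≈ 22367.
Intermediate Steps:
B(f, E) = 60 + E
u(j, Y) = 3 + j/Y
(B(-139, 2) + 22306) + u(-112, 27) = ((60 + 2) + 22306) + (3 - 112/27) = (62 + 22306) + (3 - 112*1/27) = 22368 + (3 - 112/27) = 22368 - 31/27 = 603905/27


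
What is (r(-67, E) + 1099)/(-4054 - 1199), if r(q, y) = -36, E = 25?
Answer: -1063/5253 ≈ -0.20236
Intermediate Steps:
(r(-67, E) + 1099)/(-4054 - 1199) = (-36 + 1099)/(-4054 - 1199) = 1063/(-5253) = 1063*(-1/5253) = -1063/5253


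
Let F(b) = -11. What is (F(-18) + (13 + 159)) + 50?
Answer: 211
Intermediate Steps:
(F(-18) + (13 + 159)) + 50 = (-11 + (13 + 159)) + 50 = (-11 + 172) + 50 = 161 + 50 = 211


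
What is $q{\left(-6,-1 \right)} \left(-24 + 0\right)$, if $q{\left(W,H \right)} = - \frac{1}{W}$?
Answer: $-4$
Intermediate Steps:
$q{\left(-6,-1 \right)} \left(-24 + 0\right) = - \frac{1}{-6} \left(-24 + 0\right) = \left(-1\right) \left(- \frac{1}{6}\right) \left(-24\right) = \frac{1}{6} \left(-24\right) = -4$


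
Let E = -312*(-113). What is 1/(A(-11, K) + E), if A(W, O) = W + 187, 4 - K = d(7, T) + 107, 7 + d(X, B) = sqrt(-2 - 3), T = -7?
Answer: 1/35432 ≈ 2.8223e-5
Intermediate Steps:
d(X, B) = -7 + I*sqrt(5) (d(X, B) = -7 + sqrt(-2 - 3) = -7 + sqrt(-5) = -7 + I*sqrt(5))
E = 35256
K = -96 - I*sqrt(5) (K = 4 - ((-7 + I*sqrt(5)) + 107) = 4 - (100 + I*sqrt(5)) = 4 + (-100 - I*sqrt(5)) = -96 - I*sqrt(5) ≈ -96.0 - 2.2361*I)
A(W, O) = 187 + W
1/(A(-11, K) + E) = 1/((187 - 11) + 35256) = 1/(176 + 35256) = 1/35432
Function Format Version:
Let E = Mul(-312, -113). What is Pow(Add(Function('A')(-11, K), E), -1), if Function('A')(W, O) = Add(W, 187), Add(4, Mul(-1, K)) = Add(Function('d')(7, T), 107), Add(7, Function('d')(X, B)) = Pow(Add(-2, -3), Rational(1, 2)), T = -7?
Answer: Rational(1, 35432) ≈ 2.8223e-5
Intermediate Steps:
Function('d')(X, B) = Add(-7, Mul(I, Pow(5, Rational(1, 2)))) (Function('d')(X, B) = Add(-7, Pow(Add(-2, -3), Rational(1, 2))) = Add(-7, Pow(-5, Rational(1, 2))) = Add(-7, Mul(I, Pow(5, Rational(1, 2)))))
E = 35256
K = Add(-96, Mul(-1, I, Pow(5, Rational(1, 2)))) (K = Add(4, Mul(-1, Add(Add(-7, Mul(I, Pow(5, Rational(1, 2)))), 107))) = Add(4, Mul(-1, Add(100, Mul(I, Pow(5, Rational(1, 2)))))) = Add(4, Add(-100, Mul(-1, I, Pow(5, Rational(1, 2))))) = Add(-96, Mul(-1, I, Pow(5, Rational(1, 2)))) ≈ Add(-96.000, Mul(-2.2361, I)))
Function('A')(W, O) = Add(187, W)
Pow(Add(Function('A')(-11, K), E), -1) = Pow(Add(Add(187, -11), 35256), -1) = Pow(Add(176, 35256), -1) = Pow(35432, -1) = Rational(1, 35432)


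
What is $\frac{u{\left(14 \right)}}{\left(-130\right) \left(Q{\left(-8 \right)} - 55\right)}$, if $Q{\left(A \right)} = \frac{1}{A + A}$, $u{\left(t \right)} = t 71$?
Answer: $\frac{7952}{57265} \approx 0.13886$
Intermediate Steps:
$u{\left(t \right)} = 71 t$
$Q{\left(A \right)} = \frac{1}{2 A}$
$\frac{u{\left(14 \right)}}{\left(-130\right) \left(Q{\left(-8 \right)} - 55\right)} = \frac{71 \cdot 14}{\left(-130\right) \left(\frac{1}{2 \left(-8\right)} - 55\right)} = \frac{994}{\left(-130\right) \left(\frac{1}{2} \left(- \frac{1}{8}\right) - 55\right)} = \frac{994}{\left(-130\right) \left(- \frac{1}{16} - 55\right)} = \frac{994}{\left(-130\right) \left(- \frac{881}{16}\right)} = \frac{994}{\frac{57265}{8}} = 994 \cdot \frac{8}{57265} = \frac{7952}{57265}$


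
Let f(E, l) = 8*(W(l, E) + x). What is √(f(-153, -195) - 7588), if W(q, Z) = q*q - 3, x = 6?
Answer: 2*√74159 ≈ 544.64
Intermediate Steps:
W(q, Z) = -3 + q² (W(q, Z) = q² - 3 = -3 + q²)
f(E, l) = 24 + 8*l² (f(E, l) = 8*((-3 + l²) + 6) = 8*(3 + l²) = 24 + 8*l²)
√(f(-153, -195) - 7588) = √((24 + 8*(-195)²) - 7588) = √((24 + 8*38025) - 7588) = √((24 + 304200) - 7588) = √(304224 - 7588) = √296636 = 2*√74159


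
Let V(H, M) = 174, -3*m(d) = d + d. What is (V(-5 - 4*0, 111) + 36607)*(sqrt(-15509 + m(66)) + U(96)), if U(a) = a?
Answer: 3530976 + 36781*I*sqrt(15553) ≈ 3.531e+6 + 4.587e+6*I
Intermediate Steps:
m(d) = -2*d/3 (m(d) = -(d + d)/3 = -2*d/3)
(V(-5 - 4*0, 111) + 36607)*(sqrt(-15509 + m(66)) + U(96)) = (174 + 36607)*(sqrt(-15509 - 2/3*66) + 96) = 36781*(sqrt(-15509 - 44) + 96) = 36781*(sqrt(-15553) + 96) = 36781*(I*sqrt(15553) + 96) = 36781*(96 + I*sqrt(15553)) = 3530976 + 36781*I*sqrt(15553)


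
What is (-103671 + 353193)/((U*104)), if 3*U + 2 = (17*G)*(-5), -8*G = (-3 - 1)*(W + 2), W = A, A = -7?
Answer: 28791/842 ≈ 34.194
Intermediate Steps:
W = -7
G = -5/2 (G = -(-3 - 1)*(-7 + 2)/8 = -(-1)*(-5)/2 = -⅛*20 = -5/2 ≈ -2.5000)
U = 421/6 (U = -⅔ + ((17*(-5/2))*(-5))/3 = -⅔ + (-85/2*(-5))/3 = -⅔ + (⅓)*(425/2) = -⅔ + 425/6 = 421/6 ≈ 70.167)
(-103671 + 353193)/((U*104)) = (-103671 + 353193)/(((421/6)*104)) = 249522/(21892/3) = 249522*(3/21892) = 28791/842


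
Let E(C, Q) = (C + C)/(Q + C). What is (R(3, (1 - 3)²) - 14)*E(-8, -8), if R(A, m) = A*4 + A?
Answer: 1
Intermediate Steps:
E(C, Q) = 2*C/(C + Q) (E(C, Q) = (2*C)/(C + Q) = 2*C/(C + Q))
R(A, m) = 5*A (R(A, m) = 4*A + A = 5*A)
(R(3, (1 - 3)²) - 14)*E(-8, -8) = (5*3 - 14)*(2*(-8)/(-8 - 8)) = (15 - 14)*(2*(-8)/(-16)) = 1*(2*(-8)*(-1/16)) = 1*1 = 1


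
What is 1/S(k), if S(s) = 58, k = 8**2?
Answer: 1/58 ≈ 0.017241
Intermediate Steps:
k = 64
1/S(k) = 1/58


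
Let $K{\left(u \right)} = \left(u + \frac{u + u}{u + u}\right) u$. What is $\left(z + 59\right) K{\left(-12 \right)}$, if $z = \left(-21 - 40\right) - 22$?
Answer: $-3168$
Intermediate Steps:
$z = -83$ ($z = -61 - 22 = -83$)
$K{\left(u \right)} = u \left(1 + u\right)$ ($K{\left(u \right)} = \left(u + \frac{2 u}{2 u}\right) u = \left(u + 2 u \frac{1}{2 u}\right) u = \left(u + 1\right) u = \left(1 + u\right) u = u \left(1 + u\right)$)
$\left(z + 59\right) K{\left(-12 \right)} = \left(-83 + 59\right) \left(- 12 \left(1 - 12\right)\right) = - 24 \left(\left(-12\right) \left(-11\right)\right) = \left(-24\right) 132 = -3168$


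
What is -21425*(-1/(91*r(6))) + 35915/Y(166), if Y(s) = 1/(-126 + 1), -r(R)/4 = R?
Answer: -9804816425/2184 ≈ -4.4894e+6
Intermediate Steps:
r(R) = -4*R
Y(s) = -1/125 (Y(s) = 1/(-125) = -1/125)
-21425*(-1/(91*r(6))) + 35915/Y(166) = -21425/((-(-364)*6)) + 35915/(-1/125) = -21425/((-91*(-24))) + 35915*(-125) = -21425/2184 - 4489375 = -9804816425/2184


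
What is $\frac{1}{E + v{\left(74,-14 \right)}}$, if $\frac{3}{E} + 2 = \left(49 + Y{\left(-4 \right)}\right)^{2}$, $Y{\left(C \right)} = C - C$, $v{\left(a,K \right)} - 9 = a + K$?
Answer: $\frac{2399}{165534} \approx 0.014492$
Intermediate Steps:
$v{\left(a,K \right)} = 9 + K + a$ ($v{\left(a,K \right)} = 9 + \left(a + K\right) = 9 + \left(K + a\right) = 9 + K + a$)
$Y{\left(C \right)} = 0$
$E = \frac{3}{2399}$ ($E = \frac{3}{-2 + \left(49 + 0\right)^{2}} = \frac{3}{-2 + 49^{2}} = \frac{3}{-2 + 2401} = \frac{3}{2399} \approx 0.0012505$)
$\frac{1}{E + v{\left(74,-14 \right)}} = \frac{1}{\frac{3}{2399} + \left(9 - 14 + 74\right)} = \frac{1}{\frac{3}{2399} + 69} = \frac{1}{\frac{165534}{2399}} = \frac{2399}{165534}$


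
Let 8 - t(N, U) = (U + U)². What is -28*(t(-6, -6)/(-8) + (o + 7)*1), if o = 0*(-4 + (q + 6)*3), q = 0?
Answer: -672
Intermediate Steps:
t(N, U) = 8 - 4*U² (t(N, U) = 8 - (U + U)² = 8 - (2*U)² = 8 - 4*U²)
o = 0 (o = 0*(-4 + (0 + 6)*3) = 0*(-4 + 6*3) = 0*(-4 + 18) = 0*14 = 0)
-28*(t(-6, -6)/(-8) + (o + 7)*1) = -28*((8 - 4*(-6)²)/(-8) + (0 + 7)*1) = -28*((8 - 4*36)*(-⅛) + 7*1) = -28*((8 - 144)*(-⅛) + 7) = -28*(-136*(-⅛) + 7) = -28*(17 + 7) = -28*24 = -672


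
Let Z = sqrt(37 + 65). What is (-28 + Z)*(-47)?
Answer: 1316 - 47*sqrt(102) ≈ 841.32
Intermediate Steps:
Z = sqrt(102) ≈ 10.100
(-28 + Z)*(-47) = (-28 + sqrt(102))*(-47) = 1316 - 47*sqrt(102)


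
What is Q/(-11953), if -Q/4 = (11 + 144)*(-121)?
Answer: -75020/11953 ≈ -6.2762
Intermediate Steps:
Q = 75020 (Q = -4*(11 + 144)*(-121) = -620*(-121) = -4*(-18755) = 75020)
Q/(-11953) = 75020/(-11953) = 75020*(-1/11953) = -75020/11953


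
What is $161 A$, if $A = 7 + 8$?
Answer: $2415$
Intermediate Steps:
$A = 15$
$161 A = 161 \cdot 15 = 2415$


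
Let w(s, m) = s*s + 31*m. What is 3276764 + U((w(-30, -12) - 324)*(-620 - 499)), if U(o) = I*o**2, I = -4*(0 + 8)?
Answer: -1667514552868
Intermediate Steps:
w(s, m) = s**2 + 31*m
I = -32 (I = -4*8 = -32)
U(o) = -32*o**2
3276764 + U((w(-30, -12) - 324)*(-620 - 499)) = 3276764 - 32*(-620 - 499)**2*(((-30)**2 + 31*(-12)) - 324)**2 = 3276764 - 32*1252161*((900 - 372) - 324)**2 = 3276764 - 32*1252161*(528 - 324)**2 = 3276764 - 32*(204*(-1119))**2 = 3276764 - 32*(-228276)**2 = 3276764 - 32*52109932176 = 3276764 - 1667517829632 = -1667514552868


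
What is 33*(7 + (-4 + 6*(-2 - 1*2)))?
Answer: -693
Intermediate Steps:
33*(7 + (-4 + 6*(-2 - 1*2))) = 33*(7 + (-4 + 6*(-2 - 2))) = 33*(7 + (-4 + 6*(-4))) = 33*(7 + (-4 - 24)) = 33*(7 - 28) = 33*(-21) = -693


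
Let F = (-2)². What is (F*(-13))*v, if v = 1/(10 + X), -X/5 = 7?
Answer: 52/25 ≈ 2.0800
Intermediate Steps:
X = -35 (X = -5*7 = -35)
v = -1/25 (v = 1/(10 - 35) = 1/(-25) = -1/25 ≈ -0.040000)
F = 4
(F*(-13))*v = (4*(-13))*(-1/25) = -52*(-1/25) = 52/25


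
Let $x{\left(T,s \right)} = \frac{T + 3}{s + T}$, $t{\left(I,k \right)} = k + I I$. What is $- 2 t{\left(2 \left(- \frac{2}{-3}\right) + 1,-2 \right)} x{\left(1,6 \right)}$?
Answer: $- \frac{248}{63} \approx -3.9365$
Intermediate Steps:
$t{\left(I,k \right)} = k + I^{2}$
$x{\left(T,s \right)} = \frac{3 + T}{T + s}$
$- 2 t{\left(2 \left(- \frac{2}{-3}\right) + 1,-2 \right)} x{\left(1,6 \right)} = - 2 \left(-2 + \left(2 \left(- \frac{2}{-3}\right) + 1\right)^{2}\right) \frac{3 + 1}{1 + 6} = - 2 \left(-2 + \left(2 \left(\left(-2\right) \left(- \frac{1}{3}\right)\right) + 1\right)^{2}\right) \frac{1}{7} \cdot 4 = - 2 \left(-2 + \left(2 \cdot \frac{2}{3} + 1\right)^{2}\right) \frac{1}{7} \cdot 4 = - 2 \left(-2 + \left(\frac{4}{3} + 1\right)^{2}\right) \frac{4}{7} = - 2 \left(-2 + \left(\frac{7}{3}\right)^{2}\right) \frac{4}{7} = - 2 \left(-2 + \frac{49}{9}\right) \frac{4}{7} = \left(-2\right) \frac{31}{9} \cdot \frac{4}{7} = \left(- \frac{62}{9}\right) \frac{4}{7} = - \frac{248}{63}$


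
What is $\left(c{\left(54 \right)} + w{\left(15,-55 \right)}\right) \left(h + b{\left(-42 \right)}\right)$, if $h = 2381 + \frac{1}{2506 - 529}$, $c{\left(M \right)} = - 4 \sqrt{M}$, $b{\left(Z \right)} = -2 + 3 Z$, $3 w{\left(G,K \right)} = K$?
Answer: $- \frac{244980010}{5931} - \frac{17816728 \sqrt{6}}{659} \approx -1.0753 \cdot 10^{5}$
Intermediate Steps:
$w{\left(G,K \right)} = \frac{K}{3}$
$h = \frac{4707238}{1977}$ ($h = 2381 + \frac{1}{1977} = \frac{4707238}{1977} \approx 2381.0$)
$\left(c{\left(54 \right)} + w{\left(15,-55 \right)}\right) \left(h + b{\left(-42 \right)}\right) = \left(- 4 \sqrt{54} + \frac{1}{3} \left(-55\right)\right) \left(\frac{4707238}{1977} + \left(-2 + 3 \left(-42\right)\right)\right) = \left(- 4 \cdot 3 \sqrt{6} - \frac{55}{3}\right) \left(\frac{4707238}{1977} - 128\right) = \left(- 12 \sqrt{6} - \frac{55}{3}\right) \left(\frac{4707238}{1977} - 128\right) = \left(- \frac{55}{3} - 12 \sqrt{6}\right) \frac{4454182}{1977} = - \frac{244980010}{5931} - \frac{17816728 \sqrt{6}}{659}$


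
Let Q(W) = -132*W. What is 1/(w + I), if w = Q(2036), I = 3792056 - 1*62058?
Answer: 1/3461246 ≈ 2.8891e-7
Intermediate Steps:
I = 3729998 (I = 3792056 - 62058 = 3729998)
w = -268752 (w = -132*2036 = -268752)
1/(w + I) = 1/(-268752 + 3729998) = 1/3461246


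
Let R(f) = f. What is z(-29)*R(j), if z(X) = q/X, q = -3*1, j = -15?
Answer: -45/29 ≈ -1.5517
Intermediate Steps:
q = -3
z(X) = -3/X
z(-29)*R(j) = -3/(-29)*(-15) = -3*(-1/29)*(-15) = (3/29)*(-15) = -45/29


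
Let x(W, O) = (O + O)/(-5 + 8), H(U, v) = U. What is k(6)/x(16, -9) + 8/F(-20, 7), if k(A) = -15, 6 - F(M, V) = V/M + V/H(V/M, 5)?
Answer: 2955/1054 ≈ 2.8036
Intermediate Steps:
x(W, O) = 2*O/3 (x(W, O) = (2*O)/3 = (2*O)*(⅓) = 2*O/3)
F(M, V) = 6 - M - V/M (F(M, V) = 6 - (V/M + V/((V/M))) = 6 - (V/M + V*(M/V)) = 6 - (V/M + M) = 6 - (M + V/M) = 6 + (-M - V/M) = 6 - M - V/M)
k(6)/x(16, -9) + 8/F(-20, 7) = -15/((⅔)*(-9)) + 8/(6 - 1*(-20) - 1*7/(-20)) = -15/(-6) + 8/(6 + 20 - 1*7*(-1/20)) = -15*(-⅙) + 8/(6 + 20 + 7/20) = 5/2 + 8/(527/20) = 5/2 + 8*(20/527) = 5/2 + 160/527 = 2955/1054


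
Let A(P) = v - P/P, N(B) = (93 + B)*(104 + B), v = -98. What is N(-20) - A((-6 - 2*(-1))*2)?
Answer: 6231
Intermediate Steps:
A(P) = -99 (A(P) = -98 - P/P = -98 - 1*1 = -98 - 1 = -99)
N(-20) - A((-6 - 2*(-1))*2) = (9672 + (-20)² + 197*(-20)) - 1*(-99) = (9672 + 400 - 3940) + 99 = 6132 + 99 = 6231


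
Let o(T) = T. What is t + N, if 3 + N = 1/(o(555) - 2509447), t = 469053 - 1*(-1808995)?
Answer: 5715368876139/2508892 ≈ 2.2780e+6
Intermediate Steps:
t = 2278048 (t = 469053 + 1808995 = 2278048)
N = -7526677/2508892 (N = -3 + 1/(555 - 2509447) = -3 + 1/(-2508892) = -3 - 1/2508892 = -7526677/2508892 ≈ -3.0000)
t + N = 2278048 - 7526677/2508892 = 5715368876139/2508892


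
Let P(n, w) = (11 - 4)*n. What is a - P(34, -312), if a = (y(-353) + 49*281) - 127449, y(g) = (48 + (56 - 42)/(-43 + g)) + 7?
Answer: -22544881/198 ≈ -1.1386e+5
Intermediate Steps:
P(n, w) = 7*n
y(g) = 55 + 14/(-43 + g) (y(g) = (48 + 14/(-43 + g)) + 7 = 55 + 14/(-43 + g))
a = -22497757/198 (a = ((-2351 + 55*(-353))/(-43 - 353) + 49*281) - 127449 = ((-2351 - 19415)/(-396) + 13769) - 127449 = (-1/396*(-21766) + 13769) - 127449 = (10883/198 + 13769) - 127449 = 2737145/198 - 127449 = -22497757/198 ≈ -1.1363e+5)
a - P(34, -312) = -22497757/198 - 7*34 = -22497757/198 - 1*238 = -22497757/198 - 238 = -22544881/198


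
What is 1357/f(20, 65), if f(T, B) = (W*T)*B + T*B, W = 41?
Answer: 1357/54600 ≈ 0.024853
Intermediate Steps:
f(T, B) = 42*B*T (f(T, B) = (41*T)*B + T*B = 41*B*T + B*T = 42*B*T)
1357/f(20, 65) = 1357/((42*65*20)) = 1357/54600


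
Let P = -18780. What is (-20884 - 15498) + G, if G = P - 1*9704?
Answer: -64866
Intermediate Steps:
G = -28484 (G = -18780 - 1*9704 = -18780 - 9704 = -28484)
(-20884 - 15498) + G = (-20884 - 15498) - 28484 = -36382 - 28484 = -64866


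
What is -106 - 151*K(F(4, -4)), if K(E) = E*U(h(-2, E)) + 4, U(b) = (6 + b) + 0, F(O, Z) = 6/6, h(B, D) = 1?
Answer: -1767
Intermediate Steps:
F(O, Z) = 1 (F(O, Z) = 6*(⅙) = 1)
U(b) = 6 + b
K(E) = 4 + 7*E (K(E) = E*(6 + 1) + 4 = E*7 + 4 = 7*E + 4 = 4 + 7*E)
-106 - 151*K(F(4, -4)) = -106 - 151*(4 + 7*1) = -106 - 151*(4 + 7) = -106 - 151*11 = -106 - 1661 = -1767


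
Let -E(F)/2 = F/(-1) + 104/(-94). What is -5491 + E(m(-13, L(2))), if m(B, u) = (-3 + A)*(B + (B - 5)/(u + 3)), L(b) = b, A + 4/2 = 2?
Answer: -1266459/235 ≈ -5389.2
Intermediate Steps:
A = 0 (A = -2 + 2 = 0)
m(B, u) = -3*B - 3*(-5 + B)/(3 + u) (m(B, u) = (-3 + 0)*(B + (B - 5)/(u + 3)) = -3*(B + (-5 + B)/(3 + u)) = -3*B - 3*(-5 + B)/(3 + u))
E(F) = 104/47 + 2*F (E(F) = -2*(F/(-1) + 104/(-94)) = -2*(F*(-1) + 104*(-1/94)) = -2*(-F - 52/47) = -2*(-52/47 - F) = 104/47 + 2*F)
-5491 + E(m(-13, L(2))) = -5491 + (104/47 + 2*(3*(5 - 4*(-13) - 1*(-13)*2)/(3 + 2))) = -5491 + (104/47 + 2*(3*(5 + 52 + 26)/5)) = -5491 + (104/47 + 2*(3*(1/5)*83)) = -5491 + (104/47 + 2*(249/5)) = -5491 + (104/47 + 498/5) = -5491 + 23926/235 = -1266459/235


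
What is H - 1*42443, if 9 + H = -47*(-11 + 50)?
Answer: -44285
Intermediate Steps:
H = -1842 (H = -9 - 47*(-11 + 50) = -9 - 47*39 = -9 - 1833 = -1842)
H - 1*42443 = -1842 - 1*42443 = -1842 - 42443 = -44285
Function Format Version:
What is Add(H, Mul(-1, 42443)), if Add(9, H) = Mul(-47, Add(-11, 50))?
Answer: -44285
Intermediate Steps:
H = -1842 (H = Add(-9, Mul(-47, Add(-11, 50))) = Add(-9, Mul(-47, 39)) = Add(-9, -1833) = -1842)
Add(H, Mul(-1, 42443)) = Add(-1842, Mul(-1, 42443)) = Add(-1842, -42443) = -44285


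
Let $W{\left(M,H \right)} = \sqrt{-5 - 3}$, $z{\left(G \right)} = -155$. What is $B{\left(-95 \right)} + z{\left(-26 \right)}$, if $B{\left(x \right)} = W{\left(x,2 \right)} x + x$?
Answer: $-250 - 190 i \sqrt{2} \approx -250.0 - 268.7 i$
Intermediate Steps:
$W{\left(M,H \right)} = 2 i \sqrt{2}$ ($W{\left(M,H \right)} = \sqrt{-8} = 2 i \sqrt{2}$)
$B{\left(x \right)} = x + 2 i x \sqrt{2}$ ($B{\left(x \right)} = 2 i \sqrt{2} x + x = 2 i x \sqrt{2} + x = x + 2 i x \sqrt{2}$)
$B{\left(-95 \right)} + z{\left(-26 \right)} = - 95 \left(1 + 2 i \sqrt{2}\right) - 155 = \left(-95 - 190 i \sqrt{2}\right) - 155 = -250 - 190 i \sqrt{2}$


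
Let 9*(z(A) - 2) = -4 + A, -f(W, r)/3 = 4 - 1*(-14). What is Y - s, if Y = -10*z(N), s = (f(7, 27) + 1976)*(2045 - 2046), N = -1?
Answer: 17168/9 ≈ 1907.6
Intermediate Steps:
f(W, r) = -54 (f(W, r) = -3*(4 - 1*(-14)) = -3*(4 + 14) = -3*18 = -54)
z(A) = 14/9 + A/9 (z(A) = 2 + (-4 + A)/9 = 2 + (-4/9 + A/9) = 14/9 + A/9)
s = -1922 (s = (-54 + 1976)*(2045 - 2046) = 1922*(-1) = -1922)
Y = -130/9 (Y = -10*(14/9 + (⅑)*(-1)) = -10*(14/9 - ⅑) = -10*13/9 = -130/9 ≈ -14.444)
Y - s = -130/9 - 1*(-1922) = -130/9 + 1922 = 17168/9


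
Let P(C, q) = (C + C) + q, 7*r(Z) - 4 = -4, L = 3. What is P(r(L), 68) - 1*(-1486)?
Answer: 1554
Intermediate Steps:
r(Z) = 0 (r(Z) = 4/7 + (⅐)*(-4) = 4/7 - 4/7 = 0)
P(C, q) = q + 2*C (P(C, q) = 2*C + q = q + 2*C)
P(r(L), 68) - 1*(-1486) = (68 + 2*0) - 1*(-1486) = (68 + 0) + 1486 = 68 + 1486 = 1554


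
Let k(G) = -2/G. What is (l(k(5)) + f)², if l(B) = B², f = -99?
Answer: 6105841/625 ≈ 9769.3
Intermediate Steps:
(l(k(5)) + f)² = ((-2/5)² - 99)² = ((-2*⅕)² - 99)² = ((-⅖)² - 99)² = (4/25 - 99)² = (-2471/25)² = 6105841/625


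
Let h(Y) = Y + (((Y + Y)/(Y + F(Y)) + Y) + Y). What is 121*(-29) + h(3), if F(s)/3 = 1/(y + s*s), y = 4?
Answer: -24487/7 ≈ -3498.1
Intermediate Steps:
F(s) = 3/(4 + s²) (F(s) = 3/(4 + s*s) = 3/(4 + s²))
h(Y) = 3*Y + 2*Y/(Y + 3/(4 + Y²)) (h(Y) = Y + (((Y + Y)/(Y + 3/(4 + Y²)) + Y) + Y) = Y + (((2*Y)/(Y + 3/(4 + Y²)) + Y) + Y) = Y + ((2*Y/(Y + 3/(4 + Y²)) + Y) + Y) = Y + ((Y + 2*Y/(Y + 3/(4 + Y²))) + Y) = Y + (2*Y + 2*Y/(Y + 3/(4 + Y²))) = 3*Y + 2*Y/(Y + 3/(4 + Y²)))
121*(-29) + h(3) = 121*(-29) + 3*(9 + (2 + 3*3)*(4 + 3²))/(3 + 3*(4 + 3²)) = -3509 + 3*(9 + (2 + 9)*(4 + 9))/(3 + 3*(4 + 9)) = -3509 + 3*(9 + 11*13)/(3 + 3*13) = -3509 + 3*(9 + 143)/(3 + 39) = -3509 + 3*152/42 = -3509 + 3*(1/42)*152 = -3509 + 76/7 = -24487/7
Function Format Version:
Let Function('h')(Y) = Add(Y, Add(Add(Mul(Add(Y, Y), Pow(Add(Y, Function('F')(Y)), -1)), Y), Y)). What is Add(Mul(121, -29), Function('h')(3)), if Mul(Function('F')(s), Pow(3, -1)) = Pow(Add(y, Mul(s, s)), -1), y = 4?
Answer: Rational(-24487, 7) ≈ -3498.1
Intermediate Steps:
Function('F')(s) = Mul(3, Pow(Add(4, Pow(s, 2)), -1)) (Function('F')(s) = Mul(3, Pow(Add(4, Mul(s, s)), -1)) = Mul(3, Pow(Add(4, Pow(s, 2)), -1)))
Function('h')(Y) = Add(Mul(3, Y), Mul(2, Y, Pow(Add(Y, Mul(3, Pow(Add(4, Pow(Y, 2)), -1))), -1))) (Function('h')(Y) = Add(Y, Add(Add(Mul(Add(Y, Y), Pow(Add(Y, Mul(3, Pow(Add(4, Pow(Y, 2)), -1))), -1)), Y), Y)) = Add(Y, Add(Add(Mul(Mul(2, Y), Pow(Add(Y, Mul(3, Pow(Add(4, Pow(Y, 2)), -1))), -1)), Y), Y)) = Add(Y, Add(Add(Mul(2, Y, Pow(Add(Y, Mul(3, Pow(Add(4, Pow(Y, 2)), -1))), -1)), Y), Y)) = Add(Y, Add(Add(Y, Mul(2, Y, Pow(Add(Y, Mul(3, Pow(Add(4, Pow(Y, 2)), -1))), -1))), Y)) = Add(Y, Add(Mul(2, Y), Mul(2, Y, Pow(Add(Y, Mul(3, Pow(Add(4, Pow(Y, 2)), -1))), -1)))) = Add(Mul(3, Y), Mul(2, Y, Pow(Add(Y, Mul(3, Pow(Add(4, Pow(Y, 2)), -1))), -1))))
Add(Mul(121, -29), Function('h')(3)) = Add(Mul(121, -29), Mul(3, Pow(Add(3, Mul(3, Add(4, Pow(3, 2)))), -1), Add(9, Mul(Add(2, Mul(3, 3)), Add(4, Pow(3, 2)))))) = Add(-3509, Mul(3, Pow(Add(3, Mul(3, Add(4, 9))), -1), Add(9, Mul(Add(2, 9), Add(4, 9))))) = Add(-3509, Mul(3, Pow(Add(3, Mul(3, 13)), -1), Add(9, Mul(11, 13)))) = Add(-3509, Mul(3, Pow(Add(3, 39), -1), Add(9, 143))) = Add(-3509, Mul(3, Pow(42, -1), 152)) = Add(-3509, Mul(3, Rational(1, 42), 152)) = Add(-3509, Rational(76, 7)) = Rational(-24487, 7)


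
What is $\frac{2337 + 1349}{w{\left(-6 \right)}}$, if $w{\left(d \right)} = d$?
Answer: $- \frac{1843}{3} \approx -614.33$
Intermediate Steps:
$\frac{2337 + 1349}{w{\left(-6 \right)}} = \frac{2337 + 1349}{-6} = 3686 \left(- \frac{1}{6}\right) = - \frac{1843}{3}$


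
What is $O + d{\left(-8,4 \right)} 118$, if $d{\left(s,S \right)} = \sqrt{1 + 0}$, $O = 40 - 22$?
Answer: $136$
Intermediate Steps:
$O = 18$ ($O = 40 - 22 = 18$)
$d{\left(s,S \right)} = 1$ ($d{\left(s,S \right)} = \sqrt{1} = 1$)
$O + d{\left(-8,4 \right)} 118 = 18 + 1 \cdot 118 = 18 + 118 = 136$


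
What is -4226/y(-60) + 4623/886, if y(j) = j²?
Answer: 3224641/797400 ≈ 4.0439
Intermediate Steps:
-4226/y(-60) + 4623/886 = -4226/((-60)²) + 4623/886 = -4226/3600 + 4623*(1/886) = -4226*1/3600 + 4623/886 = -2113/1800 + 4623/886 = 3224641/797400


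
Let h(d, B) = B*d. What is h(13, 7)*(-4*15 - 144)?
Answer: -18564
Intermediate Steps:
h(13, 7)*(-4*15 - 144) = (7*13)*(-4*15 - 144) = 91*(-60 - 144) = 91*(-204) = -18564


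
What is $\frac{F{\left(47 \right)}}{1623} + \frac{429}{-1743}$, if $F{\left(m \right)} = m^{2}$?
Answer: $\frac{1051340}{942963} \approx 1.1149$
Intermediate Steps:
$\frac{F{\left(47 \right)}}{1623} + \frac{429}{-1743} = \frac{47^{2}}{1623} + \frac{429}{-1743} = 2209 \cdot \frac{1}{1623} + 429 \left(- \frac{1}{1743}\right) = \frac{2209}{1623} - \frac{143}{581} = \frac{1051340}{942963}$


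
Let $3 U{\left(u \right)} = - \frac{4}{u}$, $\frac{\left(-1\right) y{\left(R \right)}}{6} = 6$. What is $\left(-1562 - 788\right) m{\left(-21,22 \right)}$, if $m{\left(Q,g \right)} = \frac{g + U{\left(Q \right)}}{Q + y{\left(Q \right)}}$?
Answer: $\frac{3266500}{3591} \approx 909.63$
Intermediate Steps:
$y{\left(R \right)} = -36$ ($y{\left(R \right)} = \left(-6\right) 6 = -36$)
$U{\left(u \right)} = - \frac{4}{3 u}$ ($U{\left(u \right)} = \frac{\left(-4\right) \frac{1}{u}}{3} = - \frac{4}{3 u}$)
$m{\left(Q,g \right)} = \frac{g - \frac{4}{3 Q}}{-36 + Q}$ ($m{\left(Q,g \right)} = \frac{g - \frac{4}{3 Q}}{Q - 36} = \frac{g - \frac{4}{3 Q}}{-36 + Q}$)
$\left(-1562 - 788\right) m{\left(-21,22 \right)} = \left(-1562 - 788\right) \frac{- \frac{4}{3} - 462}{\left(-21\right) \left(-36 - 21\right)} = - 2350 \left(- \frac{- \frac{4}{3} - 462}{21 \left(-57\right)}\right) = - 2350 \left(\left(- \frac{1}{21}\right) \left(- \frac{1}{57}\right) \left(- \frac{1390}{3}\right)\right) = \left(-2350\right) \left(- \frac{1390}{3591}\right) = \frac{3266500}{3591}$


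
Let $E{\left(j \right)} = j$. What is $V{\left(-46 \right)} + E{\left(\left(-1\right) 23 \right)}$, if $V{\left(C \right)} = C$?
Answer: $-69$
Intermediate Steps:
$V{\left(-46 \right)} + E{\left(\left(-1\right) 23 \right)} = -46 - 23 = -69$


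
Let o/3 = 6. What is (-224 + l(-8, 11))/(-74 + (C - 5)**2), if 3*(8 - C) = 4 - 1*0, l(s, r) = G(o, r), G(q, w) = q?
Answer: 1854/641 ≈ 2.8924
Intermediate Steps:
o = 18 (o = 3*6 = 18)
l(s, r) = 18
C = 20/3 (C = 8 - (4 - 1*0)/3 = 8 - (4 + 0)/3 = 8 - 1/3*4 = 8 - 4/3 = 20/3 ≈ 6.6667)
(-224 + l(-8, 11))/(-74 + (C - 5)**2) = (-224 + 18)/(-74 + (20/3 - 5)**2) = -206/(-74 + (5/3)**2) = -206/(-74 + 25/9) = -206/(-641/9) = -206*(-9/641) = 1854/641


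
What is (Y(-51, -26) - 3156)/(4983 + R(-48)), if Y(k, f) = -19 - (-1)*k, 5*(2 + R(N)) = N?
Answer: -16130/24857 ≈ -0.64891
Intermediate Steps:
R(N) = -2 + N/5
Y(k, f) = -19 + k
(Y(-51, -26) - 3156)/(4983 + R(-48)) = ((-19 - 51) - 3156)/(4983 + (-2 + (⅕)*(-48))) = (-70 - 3156)/(4983 + (-2 - 48/5)) = -3226/(4983 - 58/5) = -3226/24857/5 = -3226*5/24857 = -16130/24857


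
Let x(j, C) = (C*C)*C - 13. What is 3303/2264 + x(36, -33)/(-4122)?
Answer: 47502883/4666104 ≈ 10.180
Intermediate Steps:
x(j, C) = -13 + C³ (x(j, C) = C²*C - 13 = C³ - 13 = -13 + C³)
3303/2264 + x(36, -33)/(-4122) = 3303/2264 + (-13 + (-33)³)/(-4122) = 3303*(1/2264) + (-13 - 35937)*(-1/4122) = 3303/2264 - 35950*(-1/4122) = 3303/2264 + 17975/2061 = 47502883/4666104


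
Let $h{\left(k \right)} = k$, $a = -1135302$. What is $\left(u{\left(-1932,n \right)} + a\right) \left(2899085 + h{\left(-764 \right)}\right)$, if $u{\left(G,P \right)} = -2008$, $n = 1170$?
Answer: $-3296289456510$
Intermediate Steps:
$\left(u{\left(-1932,n \right)} + a\right) \left(2899085 + h{\left(-764 \right)}\right) = \left(-2008 - 1135302\right) \left(2899085 - 764\right) = \left(-1137310\right) 2898321 = -3296289456510$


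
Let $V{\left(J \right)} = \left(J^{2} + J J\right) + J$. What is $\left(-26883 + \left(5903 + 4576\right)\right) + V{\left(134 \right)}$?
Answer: $19642$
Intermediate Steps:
$V{\left(J \right)} = J + 2 J^{2}$ ($V{\left(J \right)} = \left(J^{2} + J^{2}\right) + J = 2 J^{2} + J = J + 2 J^{2}$)
$\left(-26883 + \left(5903 + 4576\right)\right) + V{\left(134 \right)} = \left(-26883 + \left(5903 + 4576\right)\right) + 134 \left(1 + 2 \cdot 134\right) = \left(-26883 + 10479\right) + 134 \left(1 + 268\right) = -16404 + 134 \cdot 269 = -16404 + 36046 = 19642$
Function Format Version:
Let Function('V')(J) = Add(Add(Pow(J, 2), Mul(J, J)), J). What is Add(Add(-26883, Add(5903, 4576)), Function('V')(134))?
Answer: 19642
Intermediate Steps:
Function('V')(J) = Add(J, Mul(2, Pow(J, 2))) (Function('V')(J) = Add(Add(Pow(J, 2), Pow(J, 2)), J) = Add(Mul(2, Pow(J, 2)), J) = Add(J, Mul(2, Pow(J, 2))))
Add(Add(-26883, Add(5903, 4576)), Function('V')(134)) = Add(Add(-26883, Add(5903, 4576)), Mul(134, Add(1, Mul(2, 134)))) = Add(Add(-26883, 10479), Mul(134, Add(1, 268))) = Add(-16404, Mul(134, 269)) = Add(-16404, 36046) = 19642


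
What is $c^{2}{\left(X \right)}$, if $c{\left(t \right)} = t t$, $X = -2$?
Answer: $16$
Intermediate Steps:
$c{\left(t \right)} = t^{2}$
$c^{2}{\left(X \right)} = \left(\left(-2\right)^{2}\right)^{2} = 4^{2} = 16$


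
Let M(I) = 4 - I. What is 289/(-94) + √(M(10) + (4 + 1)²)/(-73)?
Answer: -289/94 - √19/73 ≈ -3.1342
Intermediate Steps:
289/(-94) + √(M(10) + (4 + 1)²)/(-73) = 289/(-94) + √((4 - 1*10) + (4 + 1)²)/(-73) = 289*(-1/94) + √((4 - 10) + 5²)*(-1/73) = -289/94 + √(-6 + 25)*(-1/73) = -289/94 + √19*(-1/73) = -289/94 - √19/73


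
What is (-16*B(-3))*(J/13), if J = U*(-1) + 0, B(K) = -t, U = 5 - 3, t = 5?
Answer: -160/13 ≈ -12.308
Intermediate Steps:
U = 2
B(K) = -5 (B(K) = -1*5 = -5)
J = -2 (J = 2*(-1) + 0 = -2 + 0 = -2)
(-16*B(-3))*(J/13) = (-16*(-5))*(-2/13) = 80*(-2*1/13) = 80*(-2/13) = -160/13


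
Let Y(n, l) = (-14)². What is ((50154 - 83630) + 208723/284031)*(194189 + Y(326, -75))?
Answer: -616071704473235/94677 ≈ -6.5071e+9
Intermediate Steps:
Y(n, l) = 196
((50154 - 83630) + 208723/284031)*(194189 + Y(326, -75)) = ((50154 - 83630) + 208723/284031)*(194189 + 196) = (-33476 + 208723*(1/284031))*194385 = (-33476 + 208723/284031)*194385 = -9508013033/284031*194385 = -616071704473235/94677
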